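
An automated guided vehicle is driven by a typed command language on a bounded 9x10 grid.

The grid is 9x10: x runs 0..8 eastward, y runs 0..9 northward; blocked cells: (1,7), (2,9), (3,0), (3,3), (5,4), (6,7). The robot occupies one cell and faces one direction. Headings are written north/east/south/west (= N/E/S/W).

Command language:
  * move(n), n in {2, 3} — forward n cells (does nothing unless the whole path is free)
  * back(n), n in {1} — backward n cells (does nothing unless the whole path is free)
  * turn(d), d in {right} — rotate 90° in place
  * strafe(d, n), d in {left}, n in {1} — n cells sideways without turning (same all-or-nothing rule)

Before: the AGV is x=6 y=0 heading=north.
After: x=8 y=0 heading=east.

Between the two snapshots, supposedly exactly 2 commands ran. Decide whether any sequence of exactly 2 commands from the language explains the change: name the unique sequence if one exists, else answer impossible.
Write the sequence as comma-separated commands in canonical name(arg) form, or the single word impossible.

key: order matters: swapping turn(right) and move(2) lands elsewhere
from: x=6 y=0 heading=north
t=1 turn(right) ⇒ x=6 y=0 heading=east
t=2 move(2) ⇒ x=8 y=0 heading=east
no other 2-command option fits: unique.

turn(right), move(2)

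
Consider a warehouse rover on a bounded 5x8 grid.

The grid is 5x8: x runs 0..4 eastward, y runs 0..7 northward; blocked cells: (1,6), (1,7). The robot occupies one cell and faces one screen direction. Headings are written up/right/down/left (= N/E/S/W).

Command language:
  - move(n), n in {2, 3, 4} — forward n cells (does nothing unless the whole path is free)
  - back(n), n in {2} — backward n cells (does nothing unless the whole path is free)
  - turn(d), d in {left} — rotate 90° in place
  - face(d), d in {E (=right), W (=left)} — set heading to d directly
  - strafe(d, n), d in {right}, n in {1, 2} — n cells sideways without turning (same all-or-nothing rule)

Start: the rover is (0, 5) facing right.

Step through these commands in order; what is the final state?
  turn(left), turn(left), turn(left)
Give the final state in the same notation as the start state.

(0, 5) facing down

from: (0, 5) facing right
t=1 turn(left) ⇒ (0, 5) facing up
t=2 turn(left) ⇒ (0, 5) facing left
t=3 turn(left) ⇒ (0, 5) facing down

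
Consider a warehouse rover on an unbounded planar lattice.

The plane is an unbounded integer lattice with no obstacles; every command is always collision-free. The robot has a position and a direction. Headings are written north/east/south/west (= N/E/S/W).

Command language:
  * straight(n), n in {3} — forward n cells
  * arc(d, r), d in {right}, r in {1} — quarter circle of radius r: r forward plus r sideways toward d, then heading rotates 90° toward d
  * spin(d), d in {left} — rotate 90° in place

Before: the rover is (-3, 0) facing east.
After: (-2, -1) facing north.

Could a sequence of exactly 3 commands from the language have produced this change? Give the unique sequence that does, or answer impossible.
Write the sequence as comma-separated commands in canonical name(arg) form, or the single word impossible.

key: running spin(left) before arc(right, 1) would end elsewhere — order is forced
from: (-3, 0) facing east
t=1 arc(right, 1) ⇒ (-2, -1) facing south
t=2 spin(left) ⇒ (-2, -1) facing east
t=3 spin(left) ⇒ (-2, -1) facing north
no rival 3-sequence matches.

arc(right, 1), spin(left), spin(left)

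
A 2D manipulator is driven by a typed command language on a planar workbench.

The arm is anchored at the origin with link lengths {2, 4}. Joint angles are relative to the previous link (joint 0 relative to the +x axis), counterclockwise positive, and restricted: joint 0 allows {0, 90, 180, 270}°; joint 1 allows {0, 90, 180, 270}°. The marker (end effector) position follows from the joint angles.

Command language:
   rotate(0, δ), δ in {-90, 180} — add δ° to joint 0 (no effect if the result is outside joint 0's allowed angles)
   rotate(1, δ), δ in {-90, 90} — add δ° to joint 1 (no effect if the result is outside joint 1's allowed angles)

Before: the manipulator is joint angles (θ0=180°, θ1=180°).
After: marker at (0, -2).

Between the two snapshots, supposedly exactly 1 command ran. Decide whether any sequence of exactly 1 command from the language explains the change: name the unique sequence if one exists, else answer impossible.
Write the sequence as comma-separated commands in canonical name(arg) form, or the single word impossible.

rotate(0, -90)

begin: joint angles (θ0=180°, θ1=180°)
step 1 (rotate(0, -90)): joint angles (θ0=90°, θ1=180°)
uniquely the one of 4 1-step routes that fits.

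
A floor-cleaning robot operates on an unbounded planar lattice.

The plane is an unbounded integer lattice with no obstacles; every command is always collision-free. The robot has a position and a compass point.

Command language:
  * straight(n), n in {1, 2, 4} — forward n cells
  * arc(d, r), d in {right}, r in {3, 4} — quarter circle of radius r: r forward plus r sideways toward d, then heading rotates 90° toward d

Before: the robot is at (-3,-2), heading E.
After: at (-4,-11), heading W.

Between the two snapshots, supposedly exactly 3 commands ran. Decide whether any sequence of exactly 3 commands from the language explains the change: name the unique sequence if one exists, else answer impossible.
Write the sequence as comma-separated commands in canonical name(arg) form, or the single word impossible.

key: running arc(right, 4) before arc(right, 3) would end elsewhere — order is forced
start: at (-3,-2), heading E
step 1 (arc(right, 3)): at (0,-5), heading S
step 2 (straight(2)): at (0,-7), heading S
step 3 (arc(right, 4)): at (-4,-11), heading W
no other 3-command option fits: unique.

arc(right, 3), straight(2), arc(right, 4)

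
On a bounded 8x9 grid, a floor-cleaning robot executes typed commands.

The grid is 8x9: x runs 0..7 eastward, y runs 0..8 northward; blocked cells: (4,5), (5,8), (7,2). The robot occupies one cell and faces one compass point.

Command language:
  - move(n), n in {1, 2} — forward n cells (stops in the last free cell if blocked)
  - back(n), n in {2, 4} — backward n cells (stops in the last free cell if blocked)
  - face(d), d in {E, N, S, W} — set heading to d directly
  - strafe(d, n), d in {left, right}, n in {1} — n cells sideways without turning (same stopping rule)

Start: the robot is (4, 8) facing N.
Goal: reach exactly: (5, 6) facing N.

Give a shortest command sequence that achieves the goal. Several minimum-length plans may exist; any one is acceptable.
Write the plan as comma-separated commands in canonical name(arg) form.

initial: (4, 8) facing N
1. back(4) → (4, 6) facing N
2. strafe(right, 1) → (5, 6) facing N
minimal: 2 command(s), checked below 2.

back(4), strafe(right, 1)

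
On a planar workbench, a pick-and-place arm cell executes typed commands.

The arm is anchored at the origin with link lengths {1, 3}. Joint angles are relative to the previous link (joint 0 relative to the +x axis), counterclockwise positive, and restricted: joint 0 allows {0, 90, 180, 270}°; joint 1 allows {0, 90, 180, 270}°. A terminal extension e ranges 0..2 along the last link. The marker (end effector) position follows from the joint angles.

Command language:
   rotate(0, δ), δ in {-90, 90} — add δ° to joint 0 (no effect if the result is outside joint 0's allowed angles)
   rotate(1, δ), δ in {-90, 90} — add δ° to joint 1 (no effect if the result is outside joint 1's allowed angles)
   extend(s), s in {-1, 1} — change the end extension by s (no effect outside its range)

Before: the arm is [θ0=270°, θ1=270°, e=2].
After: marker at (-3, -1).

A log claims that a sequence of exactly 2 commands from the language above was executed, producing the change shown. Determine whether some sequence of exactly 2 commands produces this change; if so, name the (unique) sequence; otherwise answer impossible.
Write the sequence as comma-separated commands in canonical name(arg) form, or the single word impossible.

t0: [θ0=270°, θ1=270°, e=2]
t=1 extend(-1) ⇒ [θ0=270°, θ1=270°, e=1]
t=2 extend(-1) ⇒ [θ0=270°, θ1=270°, e=0]
no other 2-command option fits: unique.

extend(-1), extend(-1)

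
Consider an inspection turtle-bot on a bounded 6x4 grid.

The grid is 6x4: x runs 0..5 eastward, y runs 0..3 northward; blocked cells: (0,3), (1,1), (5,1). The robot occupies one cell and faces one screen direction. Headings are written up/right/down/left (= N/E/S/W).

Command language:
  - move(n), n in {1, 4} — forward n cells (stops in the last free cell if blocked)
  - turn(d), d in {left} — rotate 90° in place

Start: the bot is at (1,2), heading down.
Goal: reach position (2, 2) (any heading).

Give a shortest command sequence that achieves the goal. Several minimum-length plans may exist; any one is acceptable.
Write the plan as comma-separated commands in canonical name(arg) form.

turn(left), move(1)

initial: at (1,2), heading down
1. turn(left) → at (1,2), heading right
2. move(1) → at (2,2), heading right
shorter routes all fall short; 2 is best.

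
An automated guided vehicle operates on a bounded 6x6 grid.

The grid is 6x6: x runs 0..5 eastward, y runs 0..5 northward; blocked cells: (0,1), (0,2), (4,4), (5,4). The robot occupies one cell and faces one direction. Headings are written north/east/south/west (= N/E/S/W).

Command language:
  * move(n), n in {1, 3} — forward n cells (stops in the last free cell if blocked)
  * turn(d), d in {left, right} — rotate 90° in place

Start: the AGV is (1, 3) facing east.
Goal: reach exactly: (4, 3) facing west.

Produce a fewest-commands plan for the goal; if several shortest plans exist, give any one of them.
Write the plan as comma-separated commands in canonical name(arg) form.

move(3), turn(left), turn(left)

begin: (1, 3) facing east
t=1 move(3) ⇒ (4, 3) facing east
t=2 turn(left) ⇒ (4, 3) facing north
t=3 turn(left) ⇒ (4, 3) facing west
shorter routes all fall short; 3 is best.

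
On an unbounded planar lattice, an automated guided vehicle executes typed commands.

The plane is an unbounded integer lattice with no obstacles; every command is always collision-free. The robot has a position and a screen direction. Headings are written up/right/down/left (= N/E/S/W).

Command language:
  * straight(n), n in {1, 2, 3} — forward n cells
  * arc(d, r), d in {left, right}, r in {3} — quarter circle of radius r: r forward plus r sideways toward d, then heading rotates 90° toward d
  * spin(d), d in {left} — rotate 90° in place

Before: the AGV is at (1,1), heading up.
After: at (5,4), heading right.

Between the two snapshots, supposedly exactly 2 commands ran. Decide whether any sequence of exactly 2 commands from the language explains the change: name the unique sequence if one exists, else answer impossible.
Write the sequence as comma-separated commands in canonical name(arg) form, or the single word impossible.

arc(right, 3), straight(1)

key: cell and facing (now E) both changed — the 2 commands mix motion and turning
begin: at (1,1), heading up
step 1 (arc(right, 3)): at (4,4), heading right
step 2 (straight(1)): at (5,4), heading right
uniquely the one of 36 2-step routes that fits.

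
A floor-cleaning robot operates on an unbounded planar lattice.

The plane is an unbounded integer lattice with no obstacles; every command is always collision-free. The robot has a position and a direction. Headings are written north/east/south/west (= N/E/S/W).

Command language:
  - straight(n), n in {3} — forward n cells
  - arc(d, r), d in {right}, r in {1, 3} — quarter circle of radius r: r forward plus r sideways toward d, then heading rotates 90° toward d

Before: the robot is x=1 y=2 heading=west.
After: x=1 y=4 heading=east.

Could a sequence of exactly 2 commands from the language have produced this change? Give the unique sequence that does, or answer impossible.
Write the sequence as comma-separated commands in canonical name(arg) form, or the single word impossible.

key: cell and facing (now E) both changed — the 2 commands mix motion and turning
start: x=1 y=2 heading=west
step 1 (arc(right, 1)): x=0 y=3 heading=north
step 2 (arc(right, 1)): x=1 y=4 heading=east
no rival 2-sequence matches.

arc(right, 1), arc(right, 1)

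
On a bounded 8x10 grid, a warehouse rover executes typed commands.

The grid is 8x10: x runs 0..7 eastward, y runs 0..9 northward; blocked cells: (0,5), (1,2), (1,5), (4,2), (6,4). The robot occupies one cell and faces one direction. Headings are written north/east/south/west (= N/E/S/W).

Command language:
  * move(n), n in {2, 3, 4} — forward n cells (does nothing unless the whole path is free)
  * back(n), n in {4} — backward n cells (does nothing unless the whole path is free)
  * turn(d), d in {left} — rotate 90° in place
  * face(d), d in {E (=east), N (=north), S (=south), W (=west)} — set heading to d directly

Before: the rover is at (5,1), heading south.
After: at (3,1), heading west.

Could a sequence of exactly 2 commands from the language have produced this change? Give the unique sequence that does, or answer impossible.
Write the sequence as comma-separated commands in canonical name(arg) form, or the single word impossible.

face(W), move(2)

key: order matters: swapping face(W) and move(2) lands elsewhere
initial: at (5,1), heading south
[1] after face(W): at (5,1), heading west
[2] after move(2): at (3,1), heading west
no rival 2-sequence matches.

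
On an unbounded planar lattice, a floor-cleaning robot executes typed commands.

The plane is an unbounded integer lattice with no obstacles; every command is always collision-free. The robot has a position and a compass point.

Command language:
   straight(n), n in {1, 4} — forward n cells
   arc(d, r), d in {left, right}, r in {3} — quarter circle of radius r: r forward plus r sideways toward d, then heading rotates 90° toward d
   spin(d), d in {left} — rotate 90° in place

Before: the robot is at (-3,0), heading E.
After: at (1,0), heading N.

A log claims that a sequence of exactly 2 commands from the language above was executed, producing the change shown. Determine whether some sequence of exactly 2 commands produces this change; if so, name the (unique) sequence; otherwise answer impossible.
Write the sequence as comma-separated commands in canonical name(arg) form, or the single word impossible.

key: cell and facing (now N) both changed — the 2 commands mix motion and turning
t0: at (-3,0), heading E
t=1 straight(4) ⇒ at (1,0), heading E
t=2 spin(left) ⇒ at (1,0), heading N
no rival 2-sequence matches.

straight(4), spin(left)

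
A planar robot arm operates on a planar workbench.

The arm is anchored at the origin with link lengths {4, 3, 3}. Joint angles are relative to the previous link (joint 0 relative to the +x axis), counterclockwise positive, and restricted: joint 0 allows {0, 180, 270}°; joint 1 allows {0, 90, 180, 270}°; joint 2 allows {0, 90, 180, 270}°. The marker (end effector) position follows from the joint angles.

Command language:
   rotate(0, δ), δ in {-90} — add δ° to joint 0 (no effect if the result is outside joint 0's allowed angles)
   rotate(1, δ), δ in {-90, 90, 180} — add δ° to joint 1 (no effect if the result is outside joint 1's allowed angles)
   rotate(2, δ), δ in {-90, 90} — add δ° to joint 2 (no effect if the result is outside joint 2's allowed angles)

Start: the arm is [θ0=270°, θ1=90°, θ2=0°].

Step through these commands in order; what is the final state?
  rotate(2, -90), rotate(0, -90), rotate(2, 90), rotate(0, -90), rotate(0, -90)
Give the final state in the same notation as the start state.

start: [θ0=270°, θ1=90°, θ2=0°]
1. rotate(2, -90) → [θ0=270°, θ1=90°, θ2=270°]
2. rotate(0, -90) → [θ0=180°, θ1=90°, θ2=270°]
3. rotate(2, 90) → [θ0=180°, θ1=90°, θ2=0°]
4. rotate(0, -90) → [θ0=180°, θ1=90°, θ2=0°]
5. rotate(0, -90) → [θ0=180°, θ1=90°, θ2=0°]

[θ0=180°, θ1=90°, θ2=0°]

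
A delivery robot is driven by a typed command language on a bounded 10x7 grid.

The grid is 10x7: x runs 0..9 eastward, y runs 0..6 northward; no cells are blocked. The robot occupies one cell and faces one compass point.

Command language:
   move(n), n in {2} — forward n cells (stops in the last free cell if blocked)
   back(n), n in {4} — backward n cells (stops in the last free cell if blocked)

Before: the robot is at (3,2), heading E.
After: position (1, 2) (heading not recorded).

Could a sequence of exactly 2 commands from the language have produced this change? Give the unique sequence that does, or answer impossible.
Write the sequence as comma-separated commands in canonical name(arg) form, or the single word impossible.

key: order matters: swapping move(2) and back(4) lands elsewhere
initial: at (3,2), heading E
[1] after move(2): at (5,2), heading E
[2] after back(4): at (1,2), heading E
no rival 2-sequence matches.

move(2), back(4)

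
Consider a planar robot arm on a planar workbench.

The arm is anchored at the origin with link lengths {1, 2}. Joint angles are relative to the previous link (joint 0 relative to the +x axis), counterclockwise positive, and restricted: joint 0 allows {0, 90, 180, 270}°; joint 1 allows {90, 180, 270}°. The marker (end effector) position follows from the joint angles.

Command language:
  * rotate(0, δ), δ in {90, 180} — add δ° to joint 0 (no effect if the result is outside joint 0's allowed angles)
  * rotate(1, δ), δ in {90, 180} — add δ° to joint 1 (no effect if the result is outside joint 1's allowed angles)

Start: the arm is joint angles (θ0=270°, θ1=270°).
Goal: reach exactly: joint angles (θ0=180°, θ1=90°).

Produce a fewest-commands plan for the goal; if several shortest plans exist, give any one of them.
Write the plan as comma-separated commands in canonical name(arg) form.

rotate(1, 180), rotate(0, 180), rotate(0, 90)

start: joint angles (θ0=270°, θ1=270°)
1. rotate(1, 180) → joint angles (θ0=270°, θ1=90°)
2. rotate(0, 180) → joint angles (θ0=90°, θ1=90°)
3. rotate(0, 90) → joint angles (θ0=180°, θ1=90°)
shorter routes all fall short; 3 is best.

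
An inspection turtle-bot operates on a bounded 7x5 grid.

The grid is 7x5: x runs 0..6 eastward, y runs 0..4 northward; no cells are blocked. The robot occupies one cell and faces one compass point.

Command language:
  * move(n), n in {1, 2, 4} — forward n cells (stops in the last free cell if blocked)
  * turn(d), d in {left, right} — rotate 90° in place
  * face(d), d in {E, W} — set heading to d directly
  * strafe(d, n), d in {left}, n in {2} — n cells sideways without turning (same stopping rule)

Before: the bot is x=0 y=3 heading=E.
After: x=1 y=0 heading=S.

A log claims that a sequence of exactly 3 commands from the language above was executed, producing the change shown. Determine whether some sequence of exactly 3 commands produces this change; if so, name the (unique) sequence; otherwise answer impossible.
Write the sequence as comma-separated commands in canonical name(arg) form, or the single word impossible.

key: position moved to (1,0) AND the heading swung to S — translation plus rotation needed
start: x=0 y=3 heading=E
t=1 move(1) ⇒ x=1 y=3 heading=E
t=2 turn(right) ⇒ x=1 y=3 heading=S
t=3 move(4) ⇒ x=1 y=0 heading=S
uniquely the one of 512 3-step routes that fits.

move(1), turn(right), move(4)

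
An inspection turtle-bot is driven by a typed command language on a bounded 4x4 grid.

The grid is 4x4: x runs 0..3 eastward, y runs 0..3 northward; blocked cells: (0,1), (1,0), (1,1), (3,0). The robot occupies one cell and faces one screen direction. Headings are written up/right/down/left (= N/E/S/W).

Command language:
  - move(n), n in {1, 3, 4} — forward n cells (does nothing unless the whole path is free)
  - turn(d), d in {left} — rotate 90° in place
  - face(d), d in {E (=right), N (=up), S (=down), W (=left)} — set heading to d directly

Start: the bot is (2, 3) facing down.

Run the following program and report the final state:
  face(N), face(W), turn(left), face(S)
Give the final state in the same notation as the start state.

(2, 3) facing down

start: (2, 3) facing down
t=1 face(N) ⇒ (2, 3) facing up
t=2 face(W) ⇒ (2, 3) facing left
t=3 turn(left) ⇒ (2, 3) facing down
t=4 face(S) ⇒ (2, 3) facing down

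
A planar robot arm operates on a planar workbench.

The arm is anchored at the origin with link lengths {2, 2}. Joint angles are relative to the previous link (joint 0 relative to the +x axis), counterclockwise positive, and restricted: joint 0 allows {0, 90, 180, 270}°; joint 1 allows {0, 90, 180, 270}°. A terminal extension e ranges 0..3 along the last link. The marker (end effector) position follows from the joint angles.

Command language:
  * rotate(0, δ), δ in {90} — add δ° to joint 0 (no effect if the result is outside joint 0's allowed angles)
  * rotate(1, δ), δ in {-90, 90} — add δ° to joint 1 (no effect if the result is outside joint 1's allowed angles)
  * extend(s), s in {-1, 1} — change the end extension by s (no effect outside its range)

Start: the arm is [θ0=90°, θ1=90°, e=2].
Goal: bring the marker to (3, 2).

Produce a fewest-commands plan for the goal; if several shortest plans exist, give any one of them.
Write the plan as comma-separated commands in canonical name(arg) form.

extend(-1), rotate(1, -90), rotate(1, -90)

from: [θ0=90°, θ1=90°, e=2]
1. extend(-1) → [θ0=90°, θ1=90°, e=1]
2. rotate(1, -90) → [θ0=90°, θ1=0°, e=1]
3. rotate(1, -90) → [θ0=90°, θ1=270°, e=1]
no 2-step plan works, so 3 is optimal.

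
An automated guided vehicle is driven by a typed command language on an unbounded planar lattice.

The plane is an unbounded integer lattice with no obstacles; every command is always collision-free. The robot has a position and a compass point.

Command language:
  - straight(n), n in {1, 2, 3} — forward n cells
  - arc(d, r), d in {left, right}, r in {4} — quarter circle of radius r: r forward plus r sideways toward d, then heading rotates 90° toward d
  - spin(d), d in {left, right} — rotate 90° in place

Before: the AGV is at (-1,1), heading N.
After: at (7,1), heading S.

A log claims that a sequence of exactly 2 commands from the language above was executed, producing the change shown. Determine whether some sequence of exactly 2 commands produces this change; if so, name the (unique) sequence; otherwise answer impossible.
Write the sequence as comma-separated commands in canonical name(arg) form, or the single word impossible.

key: position moved to (7,1) AND the heading swung to S — translation plus rotation needed
start: at (-1,1), heading N
t=1 arc(right, 4) ⇒ at (3,5), heading E
t=2 arc(right, 4) ⇒ at (7,1), heading S
no other 2-command option fits: unique.

arc(right, 4), arc(right, 4)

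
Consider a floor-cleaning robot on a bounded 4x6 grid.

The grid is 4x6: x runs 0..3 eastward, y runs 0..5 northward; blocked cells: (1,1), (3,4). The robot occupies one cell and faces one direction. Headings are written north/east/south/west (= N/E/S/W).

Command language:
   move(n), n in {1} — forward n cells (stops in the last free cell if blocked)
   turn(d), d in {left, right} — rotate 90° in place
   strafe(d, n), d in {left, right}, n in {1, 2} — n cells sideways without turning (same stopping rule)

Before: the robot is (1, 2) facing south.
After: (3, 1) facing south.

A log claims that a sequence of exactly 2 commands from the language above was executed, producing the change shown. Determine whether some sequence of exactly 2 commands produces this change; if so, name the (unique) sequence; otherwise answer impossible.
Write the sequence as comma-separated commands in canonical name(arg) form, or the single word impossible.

key: order matters: swapping strafe(left, 2) and move(1) lands elsewhere
from: (1, 2) facing south
step 1 (strafe(left, 2)): (3, 2) facing south
step 2 (move(1)): (3, 1) facing south
uniquely the one of 49 2-step routes that fits.

strafe(left, 2), move(1)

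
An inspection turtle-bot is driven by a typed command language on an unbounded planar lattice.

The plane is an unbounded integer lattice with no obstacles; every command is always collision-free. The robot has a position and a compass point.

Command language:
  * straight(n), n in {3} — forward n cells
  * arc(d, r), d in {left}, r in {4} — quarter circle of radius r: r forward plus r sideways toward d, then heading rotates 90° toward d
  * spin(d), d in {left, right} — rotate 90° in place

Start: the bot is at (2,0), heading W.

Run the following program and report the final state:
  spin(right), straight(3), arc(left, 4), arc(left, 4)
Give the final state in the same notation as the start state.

at (-6,3), heading S

start: at (2,0), heading W
[1] after spin(right): at (2,0), heading N
[2] after straight(3): at (2,3), heading N
[3] after arc(left, 4): at (-2,7), heading W
[4] after arc(left, 4): at (-6,3), heading S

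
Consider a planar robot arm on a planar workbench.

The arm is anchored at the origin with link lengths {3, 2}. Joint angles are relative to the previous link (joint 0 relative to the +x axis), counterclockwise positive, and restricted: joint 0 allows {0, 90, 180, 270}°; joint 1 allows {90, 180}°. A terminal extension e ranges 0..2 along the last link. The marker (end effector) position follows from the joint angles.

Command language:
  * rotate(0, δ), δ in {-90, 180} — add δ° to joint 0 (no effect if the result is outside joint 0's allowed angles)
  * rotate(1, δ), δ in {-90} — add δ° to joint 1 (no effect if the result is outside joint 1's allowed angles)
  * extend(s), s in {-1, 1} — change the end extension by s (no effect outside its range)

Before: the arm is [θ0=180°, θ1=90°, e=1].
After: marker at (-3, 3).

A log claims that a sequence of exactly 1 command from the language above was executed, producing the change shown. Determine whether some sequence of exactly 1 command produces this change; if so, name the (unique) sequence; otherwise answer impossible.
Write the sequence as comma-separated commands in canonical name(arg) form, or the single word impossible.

initial: [θ0=180°, θ1=90°, e=1]
step 1 (rotate(0, -90)): [θ0=90°, θ1=90°, e=1]
all 5 alternatives checked — unique.

rotate(0, -90)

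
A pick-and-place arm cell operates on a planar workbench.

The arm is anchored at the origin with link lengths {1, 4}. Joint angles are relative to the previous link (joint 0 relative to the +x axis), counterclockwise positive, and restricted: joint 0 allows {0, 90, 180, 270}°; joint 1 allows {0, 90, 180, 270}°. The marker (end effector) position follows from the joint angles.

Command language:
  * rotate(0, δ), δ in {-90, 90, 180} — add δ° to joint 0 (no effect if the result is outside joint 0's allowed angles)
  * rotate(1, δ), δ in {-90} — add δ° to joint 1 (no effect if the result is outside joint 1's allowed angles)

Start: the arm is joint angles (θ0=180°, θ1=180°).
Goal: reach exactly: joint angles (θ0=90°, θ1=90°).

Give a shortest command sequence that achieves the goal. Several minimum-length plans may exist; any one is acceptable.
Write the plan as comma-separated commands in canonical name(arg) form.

from: joint angles (θ0=180°, θ1=180°)
1. rotate(0, -90) → joint angles (θ0=90°, θ1=180°)
2. rotate(1, -90) → joint angles (θ0=90°, θ1=90°)
shorter routes all fall short; 2 is best.

rotate(0, -90), rotate(1, -90)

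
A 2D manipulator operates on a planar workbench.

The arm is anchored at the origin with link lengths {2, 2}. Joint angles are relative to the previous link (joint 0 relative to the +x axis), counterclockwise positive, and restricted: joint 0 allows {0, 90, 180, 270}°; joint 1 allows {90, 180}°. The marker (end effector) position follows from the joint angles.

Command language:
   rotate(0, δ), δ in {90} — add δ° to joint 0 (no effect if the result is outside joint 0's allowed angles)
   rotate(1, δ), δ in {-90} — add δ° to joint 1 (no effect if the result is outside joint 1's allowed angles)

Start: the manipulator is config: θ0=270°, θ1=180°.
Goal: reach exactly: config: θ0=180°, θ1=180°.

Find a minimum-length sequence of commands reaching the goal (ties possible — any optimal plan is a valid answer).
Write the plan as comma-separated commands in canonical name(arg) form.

begin: config: θ0=270°, θ1=180°
step 1 (rotate(0, 90)): config: θ0=0°, θ1=180°
step 2 (rotate(0, 90)): config: θ0=90°, θ1=180°
step 3 (rotate(0, 90)): config: θ0=180°, θ1=180°
no 2-step plan works, so 3 is optimal.

rotate(0, 90), rotate(0, 90), rotate(0, 90)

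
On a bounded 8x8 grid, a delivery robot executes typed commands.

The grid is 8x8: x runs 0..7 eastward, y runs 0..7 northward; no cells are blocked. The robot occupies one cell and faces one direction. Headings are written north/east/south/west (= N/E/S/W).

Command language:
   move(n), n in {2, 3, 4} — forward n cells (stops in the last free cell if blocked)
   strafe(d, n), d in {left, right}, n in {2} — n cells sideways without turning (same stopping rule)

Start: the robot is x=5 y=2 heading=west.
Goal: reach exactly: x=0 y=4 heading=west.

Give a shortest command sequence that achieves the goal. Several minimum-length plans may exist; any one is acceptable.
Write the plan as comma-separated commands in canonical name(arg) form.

begin: x=5 y=2 heading=west
step 1 (move(4)): x=1 y=2 heading=west
step 2 (move(4)): x=0 y=2 heading=west
step 3 (strafe(right, 2)): x=0 y=4 heading=west
shorter routes all fall short; 3 is best.

move(4), move(4), strafe(right, 2)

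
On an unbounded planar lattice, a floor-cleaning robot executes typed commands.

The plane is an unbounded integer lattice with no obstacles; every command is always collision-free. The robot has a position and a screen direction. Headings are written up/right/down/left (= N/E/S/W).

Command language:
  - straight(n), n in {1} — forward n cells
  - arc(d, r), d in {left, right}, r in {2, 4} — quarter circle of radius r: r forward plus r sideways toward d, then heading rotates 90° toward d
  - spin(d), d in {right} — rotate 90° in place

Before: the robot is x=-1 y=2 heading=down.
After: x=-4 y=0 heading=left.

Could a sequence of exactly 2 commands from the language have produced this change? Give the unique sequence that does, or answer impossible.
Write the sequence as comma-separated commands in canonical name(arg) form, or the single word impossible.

arc(right, 2), straight(1)

key: order matters: swapping arc(right, 2) and straight(1) lands elsewhere
begin: x=-1 y=2 heading=down
step 1 (arc(right, 2)): x=-3 y=0 heading=left
step 2 (straight(1)): x=-4 y=0 heading=left
no other 2-command option fits: unique.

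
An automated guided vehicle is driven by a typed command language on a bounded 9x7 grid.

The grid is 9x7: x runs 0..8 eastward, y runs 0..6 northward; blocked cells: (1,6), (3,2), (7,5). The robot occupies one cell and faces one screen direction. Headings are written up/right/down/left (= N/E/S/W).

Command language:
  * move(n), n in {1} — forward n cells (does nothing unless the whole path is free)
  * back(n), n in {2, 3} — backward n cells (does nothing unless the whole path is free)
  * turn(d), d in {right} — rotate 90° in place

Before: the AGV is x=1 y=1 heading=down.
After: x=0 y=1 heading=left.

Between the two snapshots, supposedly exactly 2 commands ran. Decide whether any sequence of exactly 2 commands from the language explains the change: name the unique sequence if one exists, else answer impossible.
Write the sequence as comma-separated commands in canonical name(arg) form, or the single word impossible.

key: running move(1) before turn(right) would end elsewhere — order is forced
from: x=1 y=1 heading=down
step 1 (turn(right)): x=1 y=1 heading=left
step 2 (move(1)): x=0 y=1 heading=left
no rival 2-sequence matches.

turn(right), move(1)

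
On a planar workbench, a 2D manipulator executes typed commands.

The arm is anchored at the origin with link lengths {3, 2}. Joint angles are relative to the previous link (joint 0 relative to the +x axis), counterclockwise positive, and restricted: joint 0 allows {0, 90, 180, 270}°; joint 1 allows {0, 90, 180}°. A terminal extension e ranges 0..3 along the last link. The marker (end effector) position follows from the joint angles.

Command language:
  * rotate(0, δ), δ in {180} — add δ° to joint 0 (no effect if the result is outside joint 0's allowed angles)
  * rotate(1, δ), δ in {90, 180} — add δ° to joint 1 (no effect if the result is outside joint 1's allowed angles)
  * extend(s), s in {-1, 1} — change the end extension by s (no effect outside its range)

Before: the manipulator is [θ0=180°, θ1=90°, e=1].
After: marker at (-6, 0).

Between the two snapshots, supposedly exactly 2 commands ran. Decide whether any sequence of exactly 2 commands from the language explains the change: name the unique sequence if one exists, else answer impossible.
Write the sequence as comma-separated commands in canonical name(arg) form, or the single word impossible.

rotate(1, 90), rotate(1, 180)

key: order matters: swapping rotate(1, 90) and rotate(1, 180) lands elsewhere
from: [θ0=180°, θ1=90°, e=1]
[1] after rotate(1, 90): [θ0=180°, θ1=180°, e=1]
[2] after rotate(1, 180): [θ0=180°, θ1=0°, e=1]
no rival 2-sequence matches.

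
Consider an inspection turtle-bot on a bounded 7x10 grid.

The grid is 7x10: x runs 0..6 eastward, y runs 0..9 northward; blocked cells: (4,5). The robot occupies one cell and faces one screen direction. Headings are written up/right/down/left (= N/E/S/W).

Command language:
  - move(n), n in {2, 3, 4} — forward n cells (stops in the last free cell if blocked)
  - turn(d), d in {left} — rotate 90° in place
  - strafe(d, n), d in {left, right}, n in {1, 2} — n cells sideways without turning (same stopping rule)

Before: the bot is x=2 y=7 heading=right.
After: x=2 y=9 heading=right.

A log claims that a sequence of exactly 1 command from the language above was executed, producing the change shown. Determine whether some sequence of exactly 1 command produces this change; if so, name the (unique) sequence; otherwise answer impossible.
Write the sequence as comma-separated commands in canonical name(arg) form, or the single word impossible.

key: still facing E — the one step turns nothing
begin: x=2 y=7 heading=right
t=1 strafe(left, 2) ⇒ x=2 y=9 heading=right
uniquely the one of 8 1-step routes that fits.

strafe(left, 2)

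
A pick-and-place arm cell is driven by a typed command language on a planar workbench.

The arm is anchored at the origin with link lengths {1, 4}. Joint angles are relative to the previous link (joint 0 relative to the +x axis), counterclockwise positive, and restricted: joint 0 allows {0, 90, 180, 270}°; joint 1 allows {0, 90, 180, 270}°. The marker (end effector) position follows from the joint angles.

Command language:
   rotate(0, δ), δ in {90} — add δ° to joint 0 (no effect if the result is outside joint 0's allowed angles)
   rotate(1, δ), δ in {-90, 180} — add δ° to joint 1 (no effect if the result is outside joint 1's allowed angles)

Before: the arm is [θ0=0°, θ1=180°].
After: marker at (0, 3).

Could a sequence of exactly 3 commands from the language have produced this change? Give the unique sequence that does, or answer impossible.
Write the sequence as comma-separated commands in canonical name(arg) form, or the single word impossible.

t0: [θ0=0°, θ1=180°]
[1] after rotate(0, 90): [θ0=90°, θ1=180°]
[2] after rotate(0, 90): [θ0=180°, θ1=180°]
[3] after rotate(0, 90): [θ0=270°, θ1=180°]
no other 3-command option fits: unique.

rotate(0, 90), rotate(0, 90), rotate(0, 90)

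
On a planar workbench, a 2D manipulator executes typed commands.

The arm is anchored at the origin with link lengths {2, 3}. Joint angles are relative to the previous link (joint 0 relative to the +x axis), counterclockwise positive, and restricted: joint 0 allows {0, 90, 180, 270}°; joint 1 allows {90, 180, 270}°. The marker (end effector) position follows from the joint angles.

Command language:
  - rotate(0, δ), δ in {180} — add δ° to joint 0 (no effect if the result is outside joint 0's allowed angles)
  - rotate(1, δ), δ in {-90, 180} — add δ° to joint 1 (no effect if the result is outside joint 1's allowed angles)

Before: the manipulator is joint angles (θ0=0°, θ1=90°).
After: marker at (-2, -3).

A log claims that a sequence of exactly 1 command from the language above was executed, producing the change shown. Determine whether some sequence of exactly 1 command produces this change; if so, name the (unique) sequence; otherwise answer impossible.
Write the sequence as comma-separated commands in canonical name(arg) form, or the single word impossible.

rotate(0, 180)

start: joint angles (θ0=0°, θ1=90°)
t=1 rotate(0, 180) ⇒ joint angles (θ0=180°, θ1=90°)
no rival 1-sequence matches.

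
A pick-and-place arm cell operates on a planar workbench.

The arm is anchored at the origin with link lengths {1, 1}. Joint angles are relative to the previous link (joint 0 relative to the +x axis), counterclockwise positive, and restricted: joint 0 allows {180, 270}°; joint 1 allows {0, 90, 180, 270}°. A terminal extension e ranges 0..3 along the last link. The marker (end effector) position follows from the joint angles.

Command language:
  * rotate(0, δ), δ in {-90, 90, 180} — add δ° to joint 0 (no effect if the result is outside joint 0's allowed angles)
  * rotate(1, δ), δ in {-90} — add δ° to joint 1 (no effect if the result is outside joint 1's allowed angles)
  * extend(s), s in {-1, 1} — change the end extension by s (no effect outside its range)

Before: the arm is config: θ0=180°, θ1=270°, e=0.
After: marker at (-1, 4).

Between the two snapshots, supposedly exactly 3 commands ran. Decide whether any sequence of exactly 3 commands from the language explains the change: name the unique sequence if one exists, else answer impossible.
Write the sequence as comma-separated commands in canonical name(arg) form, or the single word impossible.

extend(1), extend(1), extend(1)

initial: config: θ0=180°, θ1=270°, e=0
[1] after extend(1): config: θ0=180°, θ1=270°, e=1
[2] after extend(1): config: θ0=180°, θ1=270°, e=2
[3] after extend(1): config: θ0=180°, θ1=270°, e=3
no other 3-command option fits: unique.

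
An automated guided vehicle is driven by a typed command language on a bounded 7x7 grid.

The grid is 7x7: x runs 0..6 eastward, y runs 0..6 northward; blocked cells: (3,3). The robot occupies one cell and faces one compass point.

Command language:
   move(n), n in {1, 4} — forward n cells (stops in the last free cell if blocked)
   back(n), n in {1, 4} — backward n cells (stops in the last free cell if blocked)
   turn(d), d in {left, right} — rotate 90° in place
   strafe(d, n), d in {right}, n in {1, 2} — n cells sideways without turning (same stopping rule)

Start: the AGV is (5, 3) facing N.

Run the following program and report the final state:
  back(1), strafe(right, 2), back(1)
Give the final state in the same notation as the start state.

(6, 1) facing N

t0: (5, 3) facing N
1. back(1) → (5, 2) facing N
2. strafe(right, 2) → (6, 2) facing N
3. back(1) → (6, 1) facing N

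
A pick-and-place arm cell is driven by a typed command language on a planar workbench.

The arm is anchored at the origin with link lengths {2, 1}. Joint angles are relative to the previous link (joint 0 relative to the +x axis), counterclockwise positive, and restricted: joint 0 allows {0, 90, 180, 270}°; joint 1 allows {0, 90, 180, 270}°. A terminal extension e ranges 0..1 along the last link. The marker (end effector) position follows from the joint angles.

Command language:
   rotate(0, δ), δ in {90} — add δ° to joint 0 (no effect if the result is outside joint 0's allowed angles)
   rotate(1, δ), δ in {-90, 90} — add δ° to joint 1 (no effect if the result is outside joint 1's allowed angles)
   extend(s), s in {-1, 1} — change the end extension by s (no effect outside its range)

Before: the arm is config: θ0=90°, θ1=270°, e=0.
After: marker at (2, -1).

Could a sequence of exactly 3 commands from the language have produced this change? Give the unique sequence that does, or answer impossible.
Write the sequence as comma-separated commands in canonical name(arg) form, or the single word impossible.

rotate(0, 90), rotate(0, 90), rotate(0, 90)

start: config: θ0=90°, θ1=270°, e=0
1. rotate(0, 90) → config: θ0=180°, θ1=270°, e=0
2. rotate(0, 90) → config: θ0=270°, θ1=270°, e=0
3. rotate(0, 90) → config: θ0=0°, θ1=270°, e=0
no rival 3-sequence matches.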